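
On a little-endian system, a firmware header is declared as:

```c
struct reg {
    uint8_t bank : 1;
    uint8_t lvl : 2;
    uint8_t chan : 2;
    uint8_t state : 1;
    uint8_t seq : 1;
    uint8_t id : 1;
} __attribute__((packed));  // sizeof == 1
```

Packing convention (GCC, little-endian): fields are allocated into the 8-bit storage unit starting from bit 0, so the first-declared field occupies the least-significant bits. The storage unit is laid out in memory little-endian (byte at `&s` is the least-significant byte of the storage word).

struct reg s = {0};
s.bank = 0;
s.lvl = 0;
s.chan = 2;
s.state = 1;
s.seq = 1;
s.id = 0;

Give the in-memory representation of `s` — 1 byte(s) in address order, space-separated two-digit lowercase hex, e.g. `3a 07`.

bank:1 = 0 → 0x0 << 0 → word 0x00
lvl:2 = 0 → 0x0 << 1 → word 0x00
chan:2 = 2 → 0x2 << 3 → word 0x10
state:1 = 1 → 0x1 << 5 → word 0x30
seq:1 = 1 → 0x1 << 6 → word 0x70
id:1 = 0 → 0x0 << 7 → word 0x70
word = 0x70 → little-endian bytes:
  [0]=0x70

70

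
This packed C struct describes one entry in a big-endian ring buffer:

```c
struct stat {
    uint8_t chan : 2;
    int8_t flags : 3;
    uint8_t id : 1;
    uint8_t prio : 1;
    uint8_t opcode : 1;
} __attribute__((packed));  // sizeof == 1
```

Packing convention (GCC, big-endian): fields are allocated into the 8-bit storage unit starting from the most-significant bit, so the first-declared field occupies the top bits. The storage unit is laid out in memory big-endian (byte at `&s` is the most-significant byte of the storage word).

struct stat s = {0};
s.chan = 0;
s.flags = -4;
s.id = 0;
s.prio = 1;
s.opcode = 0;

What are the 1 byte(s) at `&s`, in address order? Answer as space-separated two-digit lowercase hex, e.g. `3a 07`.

[6+:2] chan=0 & 0x3 = 0x0; word=0x00
[3+:3] flags=-4 & 0x7 = 0x4; word=0x20
[2+:1] id=0 & 0x1 = 0x0; word=0x20
[1+:1] prio=1 & 0x1 = 0x1; word=0x22
[0+:1] opcode=0 & 0x1 = 0x0; word=0x22
word = 0x22 → big-endian bytes:
  [0]=0x22

22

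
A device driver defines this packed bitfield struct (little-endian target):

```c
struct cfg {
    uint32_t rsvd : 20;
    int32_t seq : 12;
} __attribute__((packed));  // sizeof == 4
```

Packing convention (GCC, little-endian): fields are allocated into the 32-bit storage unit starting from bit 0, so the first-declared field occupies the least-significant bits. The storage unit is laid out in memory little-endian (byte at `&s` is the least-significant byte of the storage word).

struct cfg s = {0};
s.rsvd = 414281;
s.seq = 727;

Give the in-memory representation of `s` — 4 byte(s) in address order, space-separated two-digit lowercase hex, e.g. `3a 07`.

rsvd:20 = 414281 → 0x65249 << 0 → word 0x00065249
seq:12 = 727 → 0x2d7 << 20 → word 0x2d765249
word = 0x2d765249 → little-endian bytes:
  [0]=0x49  [1]=0x52  [2]=0x76  [3]=0x2d

49 52 76 2d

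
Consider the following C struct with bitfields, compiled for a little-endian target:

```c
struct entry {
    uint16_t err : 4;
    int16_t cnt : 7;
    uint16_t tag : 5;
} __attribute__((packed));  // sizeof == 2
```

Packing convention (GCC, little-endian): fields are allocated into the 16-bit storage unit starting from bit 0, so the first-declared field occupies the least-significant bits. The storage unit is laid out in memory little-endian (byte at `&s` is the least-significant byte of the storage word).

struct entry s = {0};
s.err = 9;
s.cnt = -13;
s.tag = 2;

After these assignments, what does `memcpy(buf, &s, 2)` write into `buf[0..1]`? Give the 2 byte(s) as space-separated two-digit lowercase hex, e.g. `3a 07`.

39 17

err (4b) val=9 bits=0x9 at bit 0: 0x0009
cnt (7b) val=-13 bits=0x73 at bit 4: 0x0739
tag (5b) val=2 bits=0x2 at bit 11: 0x1739
word = 0x1739 → little-endian bytes:
  [0]=0x39  [1]=0x17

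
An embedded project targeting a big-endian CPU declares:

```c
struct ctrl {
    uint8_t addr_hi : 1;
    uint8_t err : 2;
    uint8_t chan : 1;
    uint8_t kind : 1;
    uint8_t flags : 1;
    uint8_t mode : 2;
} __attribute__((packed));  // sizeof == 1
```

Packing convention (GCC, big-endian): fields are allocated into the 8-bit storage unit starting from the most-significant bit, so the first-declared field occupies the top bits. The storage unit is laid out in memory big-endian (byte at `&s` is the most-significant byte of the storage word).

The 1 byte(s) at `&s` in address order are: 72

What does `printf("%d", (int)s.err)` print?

3

[0]=0x72 (big-endian) → word 0x72
addr_hi [7+:1] = (word>>7) & 0x1 = 0
err [5+:2] = (word>>5) & 0x3 = 3  ←
chan [4+:1] = (word>>4) & 0x1 = 1
kind [3+:1] = (word>>3) & 0x1 = 0
flags [2+:1] = (word>>2) & 0x1 = 0
mode [0+:2] = (word>>0) & 0x3 = 2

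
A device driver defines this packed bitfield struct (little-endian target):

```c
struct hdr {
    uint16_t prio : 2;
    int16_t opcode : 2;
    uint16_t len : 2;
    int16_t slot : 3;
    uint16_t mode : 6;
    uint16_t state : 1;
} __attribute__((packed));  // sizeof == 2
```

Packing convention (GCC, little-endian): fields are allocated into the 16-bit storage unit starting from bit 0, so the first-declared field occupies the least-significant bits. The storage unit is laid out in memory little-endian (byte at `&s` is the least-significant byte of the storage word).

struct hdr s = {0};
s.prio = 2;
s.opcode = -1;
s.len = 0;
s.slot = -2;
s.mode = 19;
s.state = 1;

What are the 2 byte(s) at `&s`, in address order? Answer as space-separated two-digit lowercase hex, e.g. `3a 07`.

8e a7

prio (2b) val=2 bits=0x2 at bit 0: 0x0002
opcode (2b) val=-1 bits=0x3 at bit 2: 0x000e
len (2b) val=0 bits=0x0 at bit 4: 0x000e
slot (3b) val=-2 bits=0x6 at bit 6: 0x018e
mode (6b) val=19 bits=0x13 at bit 9: 0x278e
state (1b) val=1 bits=0x1 at bit 15: 0xa78e
word = 0xa78e → little-endian bytes:
  [0]=0x8e  [1]=0xa7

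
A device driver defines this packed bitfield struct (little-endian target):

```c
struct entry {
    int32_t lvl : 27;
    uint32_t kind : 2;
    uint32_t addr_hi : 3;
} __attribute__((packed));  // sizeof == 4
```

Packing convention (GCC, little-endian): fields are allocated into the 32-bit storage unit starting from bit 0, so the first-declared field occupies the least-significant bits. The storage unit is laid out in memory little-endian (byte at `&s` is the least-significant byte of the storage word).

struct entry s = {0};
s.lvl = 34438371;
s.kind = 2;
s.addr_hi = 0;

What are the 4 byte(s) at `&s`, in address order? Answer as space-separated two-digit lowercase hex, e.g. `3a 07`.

lvl (27b) val=34438371 bits=0x20d7ce3 at bit 0: 0x020d7ce3
kind (2b) val=2 bits=0x2 at bit 27: 0x120d7ce3
addr_hi (3b) val=0 bits=0x0 at bit 29: 0x120d7ce3
word = 0x120d7ce3 → little-endian bytes:
  [0]=0xe3  [1]=0x7c  [2]=0x0d  [3]=0x12

e3 7c 0d 12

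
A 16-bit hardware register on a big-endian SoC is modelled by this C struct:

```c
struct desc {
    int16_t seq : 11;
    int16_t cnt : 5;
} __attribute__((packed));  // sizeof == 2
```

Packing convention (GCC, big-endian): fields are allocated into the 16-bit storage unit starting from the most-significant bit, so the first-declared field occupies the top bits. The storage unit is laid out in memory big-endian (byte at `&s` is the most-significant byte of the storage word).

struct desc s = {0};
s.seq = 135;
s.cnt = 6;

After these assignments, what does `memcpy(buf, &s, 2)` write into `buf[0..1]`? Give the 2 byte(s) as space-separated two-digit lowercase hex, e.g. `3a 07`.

seq (11b) val=135 bits=0x87 at bit 5: 0x10e0
cnt (5b) val=6 bits=0x6 at bit 0: 0x10e6
word = 0x10e6 → big-endian bytes:
  [0]=0x10  [1]=0xe6

10 e6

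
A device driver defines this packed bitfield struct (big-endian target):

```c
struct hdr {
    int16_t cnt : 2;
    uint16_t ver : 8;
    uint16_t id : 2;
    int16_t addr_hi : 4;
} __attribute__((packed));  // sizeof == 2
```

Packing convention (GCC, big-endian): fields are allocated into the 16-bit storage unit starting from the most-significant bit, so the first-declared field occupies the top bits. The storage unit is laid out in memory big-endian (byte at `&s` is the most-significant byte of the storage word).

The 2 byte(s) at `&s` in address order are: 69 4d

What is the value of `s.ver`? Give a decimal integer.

[0]=0x69 [1]=0x4d (big-endian) → word 0x694d
cnt:2 @ bit 14 → (0x694d>>14)&0x3 = 0x1
ver:8 @ bit 6 → (0x694d>>6)&0xff = 0xa5  ←
id:2 @ bit 4 → (0x694d>>4)&0x3 = 0x0
addr_hi:4 @ bit 0 → (0x694d>>0)&0xf = 0xd

165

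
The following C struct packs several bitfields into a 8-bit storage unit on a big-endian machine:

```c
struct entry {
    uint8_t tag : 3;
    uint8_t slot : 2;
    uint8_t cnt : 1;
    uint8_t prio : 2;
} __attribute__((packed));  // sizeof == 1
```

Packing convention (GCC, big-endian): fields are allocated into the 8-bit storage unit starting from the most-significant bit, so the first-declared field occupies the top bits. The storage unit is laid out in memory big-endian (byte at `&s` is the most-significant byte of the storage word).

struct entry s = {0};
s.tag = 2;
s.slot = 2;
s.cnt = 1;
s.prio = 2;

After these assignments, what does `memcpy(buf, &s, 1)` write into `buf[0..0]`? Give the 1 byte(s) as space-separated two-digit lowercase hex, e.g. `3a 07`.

56

tag (3b) val=2 bits=0x2 at bit 5: 0x40
slot (2b) val=2 bits=0x2 at bit 3: 0x50
cnt (1b) val=1 bits=0x1 at bit 2: 0x54
prio (2b) val=2 bits=0x2 at bit 0: 0x56
word = 0x56 → big-endian bytes:
  [0]=0x56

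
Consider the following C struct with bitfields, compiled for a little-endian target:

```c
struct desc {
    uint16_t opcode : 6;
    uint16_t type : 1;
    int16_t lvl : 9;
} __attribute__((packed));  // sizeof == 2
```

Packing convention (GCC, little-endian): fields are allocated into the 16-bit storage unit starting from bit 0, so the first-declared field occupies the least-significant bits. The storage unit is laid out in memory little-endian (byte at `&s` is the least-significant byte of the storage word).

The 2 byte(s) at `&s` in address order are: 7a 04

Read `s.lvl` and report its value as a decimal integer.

8

[0]=0x7a [1]=0x04 (little-endian) → word 0x047a
opcode:6 @ bit 0 → (0x047a>>0)&0x3f = 0x3a
type:1 @ bit 6 → (0x047a>>6)&0x1 = 0x1
lvl:9 @ bit 7 → (0x047a>>7)&0x1ff = 0x8  ←
lvl signed 9b, MSB=0: value = 8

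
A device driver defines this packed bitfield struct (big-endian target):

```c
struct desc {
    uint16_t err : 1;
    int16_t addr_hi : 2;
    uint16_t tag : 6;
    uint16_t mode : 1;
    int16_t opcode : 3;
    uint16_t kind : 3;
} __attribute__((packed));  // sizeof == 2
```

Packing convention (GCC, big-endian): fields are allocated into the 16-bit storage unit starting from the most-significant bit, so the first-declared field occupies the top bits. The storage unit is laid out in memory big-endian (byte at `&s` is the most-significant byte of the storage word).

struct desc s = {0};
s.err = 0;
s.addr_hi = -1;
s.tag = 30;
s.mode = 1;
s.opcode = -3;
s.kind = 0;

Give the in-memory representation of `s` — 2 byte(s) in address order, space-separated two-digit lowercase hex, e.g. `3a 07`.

6f 68

err:1 = 0 → 0x0 << 15 → word 0x0000
addr_hi:2 = -1 → 0x3 << 13 → word 0x6000
tag:6 = 30 → 0x1e << 7 → word 0x6f00
mode:1 = 1 → 0x1 << 6 → word 0x6f40
opcode:3 = -3 → 0x5 << 3 → word 0x6f68
kind:3 = 0 → 0x0 << 0 → word 0x6f68
word = 0x6f68 → big-endian bytes:
  [0]=0x6f  [1]=0x68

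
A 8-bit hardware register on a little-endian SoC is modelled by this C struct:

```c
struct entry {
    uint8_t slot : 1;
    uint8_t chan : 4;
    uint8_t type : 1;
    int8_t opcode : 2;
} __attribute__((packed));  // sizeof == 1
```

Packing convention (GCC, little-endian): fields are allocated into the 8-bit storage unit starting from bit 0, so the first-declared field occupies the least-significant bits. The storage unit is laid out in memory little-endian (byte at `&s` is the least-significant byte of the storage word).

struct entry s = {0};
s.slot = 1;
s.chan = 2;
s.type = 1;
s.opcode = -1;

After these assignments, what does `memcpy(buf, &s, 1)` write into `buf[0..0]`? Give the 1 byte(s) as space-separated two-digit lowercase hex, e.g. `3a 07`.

slot:1 = 1 → 0x1 << 0 → word 0x01
chan:4 = 2 → 0x2 << 1 → word 0x05
type:1 = 1 → 0x1 << 5 → word 0x25
opcode:2 = -1 → 0x3 << 6 → word 0xe5
word = 0xe5 → little-endian bytes:
  [0]=0xe5

e5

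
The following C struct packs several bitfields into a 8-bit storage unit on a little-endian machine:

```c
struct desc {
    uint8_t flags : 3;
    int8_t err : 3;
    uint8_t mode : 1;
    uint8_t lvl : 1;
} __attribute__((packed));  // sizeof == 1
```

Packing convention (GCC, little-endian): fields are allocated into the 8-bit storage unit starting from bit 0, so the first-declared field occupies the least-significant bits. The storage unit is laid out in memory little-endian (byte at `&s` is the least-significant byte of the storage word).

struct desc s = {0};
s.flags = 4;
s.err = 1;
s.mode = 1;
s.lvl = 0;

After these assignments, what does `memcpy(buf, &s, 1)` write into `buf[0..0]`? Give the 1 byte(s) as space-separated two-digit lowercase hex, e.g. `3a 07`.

4c

flags:3 = 4 → 0x4 << 0 → word 0x04
err:3 = 1 → 0x1 << 3 → word 0x0c
mode:1 = 1 → 0x1 << 6 → word 0x4c
lvl:1 = 0 → 0x0 << 7 → word 0x4c
word = 0x4c → little-endian bytes:
  [0]=0x4c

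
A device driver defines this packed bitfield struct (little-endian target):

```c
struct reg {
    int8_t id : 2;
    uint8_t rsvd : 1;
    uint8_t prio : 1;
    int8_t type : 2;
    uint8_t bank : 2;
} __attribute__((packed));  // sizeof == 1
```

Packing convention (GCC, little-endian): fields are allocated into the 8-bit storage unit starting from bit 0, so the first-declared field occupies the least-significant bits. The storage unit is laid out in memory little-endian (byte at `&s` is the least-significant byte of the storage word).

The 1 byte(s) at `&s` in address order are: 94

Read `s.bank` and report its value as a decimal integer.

[0]=0x94 (little-endian) → word 0x94
id [0+:2] = (word>>0) & 0x3 = 0
rsvd [2+:1] = (word>>2) & 0x1 = 1
prio [3+:1] = (word>>3) & 0x1 = 0
type [4+:2] = (word>>4) & 0x3 = 1
bank [6+:2] = (word>>6) & 0x3 = 2  ←

2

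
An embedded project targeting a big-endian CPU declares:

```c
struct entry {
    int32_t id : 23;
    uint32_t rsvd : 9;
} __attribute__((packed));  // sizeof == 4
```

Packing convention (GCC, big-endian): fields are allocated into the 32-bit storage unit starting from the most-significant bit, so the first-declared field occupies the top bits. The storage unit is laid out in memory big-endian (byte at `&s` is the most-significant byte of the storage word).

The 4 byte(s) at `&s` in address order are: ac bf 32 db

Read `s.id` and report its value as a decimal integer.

[0]=0xac [1]=0xbf [2]=0x32 [3]=0xdb (big-endian) → word 0xacbf32db
id [9+:23] = (word>>9) & 0x7fffff = 5660569  ←
rsvd [0+:9] = (word>>0) & 0x1ff = 219
id signed 23b, MSB=1: 5660569 - 8388608 = -2728039

-2728039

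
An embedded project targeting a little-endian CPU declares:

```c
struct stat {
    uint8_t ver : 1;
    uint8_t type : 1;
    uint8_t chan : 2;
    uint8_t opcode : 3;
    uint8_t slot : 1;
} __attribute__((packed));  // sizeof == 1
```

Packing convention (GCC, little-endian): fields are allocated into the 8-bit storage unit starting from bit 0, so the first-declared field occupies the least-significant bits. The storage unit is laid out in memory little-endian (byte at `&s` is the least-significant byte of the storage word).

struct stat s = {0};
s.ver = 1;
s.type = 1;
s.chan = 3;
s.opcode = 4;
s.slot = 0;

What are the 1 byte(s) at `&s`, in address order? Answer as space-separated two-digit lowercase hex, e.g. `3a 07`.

ver (1b) val=1 bits=0x1 at bit 0: 0x01
type (1b) val=1 bits=0x1 at bit 1: 0x03
chan (2b) val=3 bits=0x3 at bit 2: 0x0f
opcode (3b) val=4 bits=0x4 at bit 4: 0x4f
slot (1b) val=0 bits=0x0 at bit 7: 0x4f
word = 0x4f → little-endian bytes:
  [0]=0x4f

4f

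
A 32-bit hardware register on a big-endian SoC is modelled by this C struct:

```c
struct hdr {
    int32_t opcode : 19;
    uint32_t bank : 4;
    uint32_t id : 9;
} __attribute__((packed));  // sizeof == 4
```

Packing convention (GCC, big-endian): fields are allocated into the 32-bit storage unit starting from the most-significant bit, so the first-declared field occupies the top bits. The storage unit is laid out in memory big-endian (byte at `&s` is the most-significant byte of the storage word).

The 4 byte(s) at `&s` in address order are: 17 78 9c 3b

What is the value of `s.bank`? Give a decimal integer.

[0]=0x17 [1]=0x78 [2]=0x9c [3]=0x3b (big-endian) → word 0x17789c3b
opcode [13+:19] = (word>>13) & 0x7ffff = 48068
bank [9+:4] = (word>>9) & 0xf = 14  ←
id [0+:9] = (word>>0) & 0x1ff = 59

14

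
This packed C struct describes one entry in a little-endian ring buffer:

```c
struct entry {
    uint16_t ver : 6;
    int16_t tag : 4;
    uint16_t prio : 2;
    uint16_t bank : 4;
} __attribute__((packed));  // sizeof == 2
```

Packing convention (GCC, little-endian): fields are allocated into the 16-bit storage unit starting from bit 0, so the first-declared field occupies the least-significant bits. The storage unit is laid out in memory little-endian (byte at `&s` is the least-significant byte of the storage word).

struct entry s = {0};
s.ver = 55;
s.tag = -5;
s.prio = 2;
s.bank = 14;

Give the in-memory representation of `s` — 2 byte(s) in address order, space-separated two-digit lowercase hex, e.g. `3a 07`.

ver:6 = 55 → 0x37 << 0 → word 0x0037
tag:4 = -5 → 0xb << 6 → word 0x02f7
prio:2 = 2 → 0x2 << 10 → word 0x0af7
bank:4 = 14 → 0xe << 12 → word 0xeaf7
word = 0xeaf7 → little-endian bytes:
  [0]=0xf7  [1]=0xea

f7 ea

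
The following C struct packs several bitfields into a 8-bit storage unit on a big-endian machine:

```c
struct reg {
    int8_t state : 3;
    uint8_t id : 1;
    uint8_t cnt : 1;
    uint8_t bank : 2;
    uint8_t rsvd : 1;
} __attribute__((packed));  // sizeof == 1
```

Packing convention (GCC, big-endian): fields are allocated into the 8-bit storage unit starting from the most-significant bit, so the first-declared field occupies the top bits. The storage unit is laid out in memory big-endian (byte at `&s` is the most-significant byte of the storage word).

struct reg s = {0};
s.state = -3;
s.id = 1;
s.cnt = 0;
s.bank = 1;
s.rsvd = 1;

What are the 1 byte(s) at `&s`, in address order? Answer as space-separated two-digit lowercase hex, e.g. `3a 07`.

b3

state (3b) val=-3 bits=0x5 at bit 5: 0xa0
id (1b) val=1 bits=0x1 at bit 4: 0xb0
cnt (1b) val=0 bits=0x0 at bit 3: 0xb0
bank (2b) val=1 bits=0x1 at bit 1: 0xb2
rsvd (1b) val=1 bits=0x1 at bit 0: 0xb3
word = 0xb3 → big-endian bytes:
  [0]=0xb3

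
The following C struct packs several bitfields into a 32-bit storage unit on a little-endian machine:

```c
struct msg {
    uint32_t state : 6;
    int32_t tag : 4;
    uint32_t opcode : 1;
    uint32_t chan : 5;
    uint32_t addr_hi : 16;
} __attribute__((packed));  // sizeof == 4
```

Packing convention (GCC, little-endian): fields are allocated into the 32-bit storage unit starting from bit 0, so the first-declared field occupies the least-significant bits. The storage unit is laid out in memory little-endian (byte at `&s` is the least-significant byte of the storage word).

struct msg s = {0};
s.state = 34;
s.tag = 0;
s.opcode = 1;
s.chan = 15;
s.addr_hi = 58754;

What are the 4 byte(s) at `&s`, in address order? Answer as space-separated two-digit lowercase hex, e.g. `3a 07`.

22 7c 82 e5

state:6 = 34 → 0x22 << 0 → word 0x00000022
tag:4 = 0 → 0x0 << 6 → word 0x00000022
opcode:1 = 1 → 0x1 << 10 → word 0x00000422
chan:5 = 15 → 0xf << 11 → word 0x00007c22
addr_hi:16 = 58754 → 0xe582 << 16 → word 0xe5827c22
word = 0xe5827c22 → little-endian bytes:
  [0]=0x22  [1]=0x7c  [2]=0x82  [3]=0xe5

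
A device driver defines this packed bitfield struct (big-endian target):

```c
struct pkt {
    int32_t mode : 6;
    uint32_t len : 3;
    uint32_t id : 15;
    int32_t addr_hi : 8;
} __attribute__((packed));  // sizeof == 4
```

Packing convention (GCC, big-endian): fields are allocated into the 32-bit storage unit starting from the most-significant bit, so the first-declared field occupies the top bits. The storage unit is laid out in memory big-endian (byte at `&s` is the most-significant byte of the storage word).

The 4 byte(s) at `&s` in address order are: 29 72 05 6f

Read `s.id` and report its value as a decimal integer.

[0]=0x29 [1]=0x72 [2]=0x05 [3]=0x6f (big-endian) → word 0x2972056f
mode [26+:6] = (word>>26) & 0x3f = 10
len [23+:3] = (word>>23) & 0x7 = 2
id [8+:15] = (word>>8) & 0x7fff = 29189  ←
addr_hi [0+:8] = (word>>0) & 0xff = 111

29189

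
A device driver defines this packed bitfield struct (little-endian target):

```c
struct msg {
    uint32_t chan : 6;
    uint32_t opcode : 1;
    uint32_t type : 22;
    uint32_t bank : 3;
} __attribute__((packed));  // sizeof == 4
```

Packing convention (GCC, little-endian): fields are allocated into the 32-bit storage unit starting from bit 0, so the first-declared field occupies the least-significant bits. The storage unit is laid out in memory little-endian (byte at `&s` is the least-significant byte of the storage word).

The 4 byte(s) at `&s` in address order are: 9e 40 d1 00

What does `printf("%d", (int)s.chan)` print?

[0]=0x9e [1]=0x40 [2]=0xd1 [3]=0x00 (little-endian) → word 0x00d1409e
chan:6 @ bit 0 → (0x00d1409e>>0)&0x3f = 0x1e  ←
opcode:1 @ bit 6 → (0x00d1409e>>6)&0x1 = 0x0
type:22 @ bit 7 → (0x00d1409e>>7)&0x3fffff = 0x1a281
bank:3 @ bit 29 → (0x00d1409e>>29)&0x7 = 0x0

30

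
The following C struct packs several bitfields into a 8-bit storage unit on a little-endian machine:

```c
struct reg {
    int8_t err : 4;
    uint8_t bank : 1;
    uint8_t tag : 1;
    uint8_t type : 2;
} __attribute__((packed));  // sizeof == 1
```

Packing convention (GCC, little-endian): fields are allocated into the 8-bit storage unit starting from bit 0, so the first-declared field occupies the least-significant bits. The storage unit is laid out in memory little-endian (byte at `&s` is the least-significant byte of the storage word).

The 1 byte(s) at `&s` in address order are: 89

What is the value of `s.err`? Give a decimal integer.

-7

[0]=0x89 (little-endian) → word 0x89
err [0+:4] = (word>>0) & 0xf = 9  ←
bank [4+:1] = (word>>4) & 0x1 = 0
tag [5+:1] = (word>>5) & 0x1 = 0
type [6+:2] = (word>>6) & 0x3 = 2
err signed 4b, MSB=1: 9 - 16 = -7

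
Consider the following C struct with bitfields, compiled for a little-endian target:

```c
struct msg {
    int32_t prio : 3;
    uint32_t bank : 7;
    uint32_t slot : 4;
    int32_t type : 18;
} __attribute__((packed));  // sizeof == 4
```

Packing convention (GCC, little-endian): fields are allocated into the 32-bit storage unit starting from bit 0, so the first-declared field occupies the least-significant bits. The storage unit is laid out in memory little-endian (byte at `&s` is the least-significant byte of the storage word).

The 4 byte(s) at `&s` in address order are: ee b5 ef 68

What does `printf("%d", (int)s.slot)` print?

[0]=0xee [1]=0xb5 [2]=0xef [3]=0x68 (little-endian) → word 0x68efb5ee
prio [0+:3] = (word>>0) & 0x7 = 6
bank [3+:7] = (word>>3) & 0x7f = 61
slot [10+:4] = (word>>10) & 0xf = 13  ←
type [14+:18] = (word>>14) & 0x3ffff = 107454

13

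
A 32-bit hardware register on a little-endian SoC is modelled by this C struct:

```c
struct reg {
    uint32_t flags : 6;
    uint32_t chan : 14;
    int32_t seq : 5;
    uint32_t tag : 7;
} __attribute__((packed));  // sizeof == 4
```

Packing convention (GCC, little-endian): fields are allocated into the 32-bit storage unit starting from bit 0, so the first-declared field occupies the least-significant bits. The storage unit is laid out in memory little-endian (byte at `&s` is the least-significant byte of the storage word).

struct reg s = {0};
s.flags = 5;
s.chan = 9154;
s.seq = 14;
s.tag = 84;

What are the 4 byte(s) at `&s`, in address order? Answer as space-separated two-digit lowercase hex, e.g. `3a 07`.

85 f0 e8 a8

[0+:6] flags=5 & 0x3f = 0x5; word=0x00000005
[6+:14] chan=9154 & 0x3fff = 0x23c2; word=0x0008f085
[20+:5] seq=14 & 0x1f = 0xe; word=0x00e8f085
[25+:7] tag=84 & 0x7f = 0x54; word=0xa8e8f085
word = 0xa8e8f085 → little-endian bytes:
  [0]=0x85  [1]=0xf0  [2]=0xe8  [3]=0xa8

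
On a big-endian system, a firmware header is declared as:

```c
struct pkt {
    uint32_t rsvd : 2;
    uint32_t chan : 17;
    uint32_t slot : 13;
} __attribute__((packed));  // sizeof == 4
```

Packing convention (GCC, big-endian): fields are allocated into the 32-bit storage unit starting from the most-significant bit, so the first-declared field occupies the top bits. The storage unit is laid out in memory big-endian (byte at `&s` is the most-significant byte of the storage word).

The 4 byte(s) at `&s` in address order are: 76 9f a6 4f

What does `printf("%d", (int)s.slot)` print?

1615

[0]=0x76 [1]=0x9f [2]=0xa6 [3]=0x4f (big-endian) → word 0x769fa64f
rsvd [30+:2] = (word>>30) & 0x3 = 1
chan [13+:17] = (word>>13) & 0x1ffff = 111869
slot [0+:13] = (word>>0) & 0x1fff = 1615  ←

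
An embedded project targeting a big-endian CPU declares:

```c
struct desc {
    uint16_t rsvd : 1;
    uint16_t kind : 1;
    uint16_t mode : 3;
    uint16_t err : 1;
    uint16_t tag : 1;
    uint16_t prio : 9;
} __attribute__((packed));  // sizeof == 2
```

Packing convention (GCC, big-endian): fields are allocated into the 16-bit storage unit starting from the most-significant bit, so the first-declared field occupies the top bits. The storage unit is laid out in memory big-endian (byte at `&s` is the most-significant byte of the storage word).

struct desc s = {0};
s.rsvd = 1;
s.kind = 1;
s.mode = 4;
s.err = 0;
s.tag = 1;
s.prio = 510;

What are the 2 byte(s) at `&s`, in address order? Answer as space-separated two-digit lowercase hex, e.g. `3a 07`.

e3 fe

rsvd:1 = 1 → 0x1 << 15 → word 0x8000
kind:1 = 1 → 0x1 << 14 → word 0xc000
mode:3 = 4 → 0x4 << 11 → word 0xe000
err:1 = 0 → 0x0 << 10 → word 0xe000
tag:1 = 1 → 0x1 << 9 → word 0xe200
prio:9 = 510 → 0x1fe << 0 → word 0xe3fe
word = 0xe3fe → big-endian bytes:
  [0]=0xe3  [1]=0xfe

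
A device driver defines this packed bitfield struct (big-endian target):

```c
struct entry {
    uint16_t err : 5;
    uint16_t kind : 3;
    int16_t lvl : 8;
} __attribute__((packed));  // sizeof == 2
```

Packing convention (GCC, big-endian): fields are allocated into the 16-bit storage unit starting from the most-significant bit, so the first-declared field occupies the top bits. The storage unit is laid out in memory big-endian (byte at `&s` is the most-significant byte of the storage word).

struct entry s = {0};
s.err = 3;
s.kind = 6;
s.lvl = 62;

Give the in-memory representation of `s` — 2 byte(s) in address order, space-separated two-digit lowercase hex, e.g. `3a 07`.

1e 3e

[11+:5] err=3 & 0x1f = 0x3; word=0x1800
[8+:3] kind=6 & 0x7 = 0x6; word=0x1e00
[0+:8] lvl=62 & 0xff = 0x3e; word=0x1e3e
word = 0x1e3e → big-endian bytes:
  [0]=0x1e  [1]=0x3e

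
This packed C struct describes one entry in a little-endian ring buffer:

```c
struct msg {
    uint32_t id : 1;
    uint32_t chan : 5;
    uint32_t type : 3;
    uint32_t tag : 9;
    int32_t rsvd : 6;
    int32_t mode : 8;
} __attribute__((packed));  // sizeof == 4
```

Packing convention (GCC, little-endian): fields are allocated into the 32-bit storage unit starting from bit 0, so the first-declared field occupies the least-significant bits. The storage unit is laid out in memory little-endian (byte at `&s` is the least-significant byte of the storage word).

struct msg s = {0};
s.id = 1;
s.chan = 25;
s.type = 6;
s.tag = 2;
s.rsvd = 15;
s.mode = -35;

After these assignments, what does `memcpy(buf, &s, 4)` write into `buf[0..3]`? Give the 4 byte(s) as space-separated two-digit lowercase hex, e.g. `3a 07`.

id:1 = 1 → 0x1 << 0 → word 0x00000001
chan:5 = 25 → 0x19 << 1 → word 0x00000033
type:3 = 6 → 0x6 << 6 → word 0x000001b3
tag:9 = 2 → 0x2 << 9 → word 0x000005b3
rsvd:6 = 15 → 0xf << 18 → word 0x003c05b3
mode:8 = -35 → 0xdd << 24 → word 0xdd3c05b3
word = 0xdd3c05b3 → little-endian bytes:
  [0]=0xb3  [1]=0x05  [2]=0x3c  [3]=0xdd

b3 05 3c dd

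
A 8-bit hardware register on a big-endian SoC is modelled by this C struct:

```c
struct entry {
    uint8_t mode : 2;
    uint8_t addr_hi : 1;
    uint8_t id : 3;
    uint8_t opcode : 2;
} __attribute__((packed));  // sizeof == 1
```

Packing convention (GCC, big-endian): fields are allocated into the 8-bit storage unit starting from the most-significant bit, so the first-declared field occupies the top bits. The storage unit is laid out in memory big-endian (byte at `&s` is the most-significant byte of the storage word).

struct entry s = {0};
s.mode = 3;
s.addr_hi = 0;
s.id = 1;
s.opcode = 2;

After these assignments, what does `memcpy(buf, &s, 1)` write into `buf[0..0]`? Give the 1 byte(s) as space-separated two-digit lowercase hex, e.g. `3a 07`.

c6

mode:2 = 3 → 0x3 << 6 → word 0xc0
addr_hi:1 = 0 → 0x0 << 5 → word 0xc0
id:3 = 1 → 0x1 << 2 → word 0xc4
opcode:2 = 2 → 0x2 << 0 → word 0xc6
word = 0xc6 → big-endian bytes:
  [0]=0xc6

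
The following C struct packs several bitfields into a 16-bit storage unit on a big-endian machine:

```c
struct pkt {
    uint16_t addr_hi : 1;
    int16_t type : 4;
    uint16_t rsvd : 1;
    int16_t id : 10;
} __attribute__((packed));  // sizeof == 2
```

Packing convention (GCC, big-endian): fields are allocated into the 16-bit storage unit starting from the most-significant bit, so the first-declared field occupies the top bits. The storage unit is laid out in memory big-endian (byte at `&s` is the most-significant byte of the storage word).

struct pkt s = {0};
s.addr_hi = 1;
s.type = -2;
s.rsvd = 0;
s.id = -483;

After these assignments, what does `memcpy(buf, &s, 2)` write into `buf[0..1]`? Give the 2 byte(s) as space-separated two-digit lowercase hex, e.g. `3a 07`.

f2 1d

[15+:1] addr_hi=1 & 0x1 = 0x1; word=0x8000
[11+:4] type=-2 & 0xf = 0xe; word=0xf000
[10+:1] rsvd=0 & 0x1 = 0x0; word=0xf000
[0+:10] id=-483 & 0x3ff = 0x21d; word=0xf21d
word = 0xf21d → big-endian bytes:
  [0]=0xf2  [1]=0x1d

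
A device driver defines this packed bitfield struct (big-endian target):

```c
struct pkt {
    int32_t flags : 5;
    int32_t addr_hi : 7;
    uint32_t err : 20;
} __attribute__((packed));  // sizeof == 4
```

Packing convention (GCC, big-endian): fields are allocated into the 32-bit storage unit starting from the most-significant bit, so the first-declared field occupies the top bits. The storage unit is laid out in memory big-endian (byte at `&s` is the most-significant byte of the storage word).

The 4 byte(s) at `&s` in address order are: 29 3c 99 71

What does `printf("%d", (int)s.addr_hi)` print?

19

[0]=0x29 [1]=0x3c [2]=0x99 [3]=0x71 (big-endian) → word 0x293c9971
flags:5 @ bit 27 → (0x293c9971>>27)&0x1f = 0x5
addr_hi:7 @ bit 20 → (0x293c9971>>20)&0x7f = 0x13  ←
err:20 @ bit 0 → (0x293c9971>>0)&0xfffff = 0xc9971
addr_hi signed 7b, MSB=0: value = 19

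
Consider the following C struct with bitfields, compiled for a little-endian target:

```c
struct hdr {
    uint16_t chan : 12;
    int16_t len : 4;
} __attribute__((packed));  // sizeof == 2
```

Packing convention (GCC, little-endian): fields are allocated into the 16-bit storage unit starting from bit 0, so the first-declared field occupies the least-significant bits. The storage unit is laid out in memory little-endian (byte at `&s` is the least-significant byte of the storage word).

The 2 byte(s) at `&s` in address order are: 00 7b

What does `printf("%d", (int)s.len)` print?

7

[0]=0x00 [1]=0x7b (little-endian) → word 0x7b00
chan:12 @ bit 0 → (0x7b00>>0)&0xfff = 0xb00
len:4 @ bit 12 → (0x7b00>>12)&0xf = 0x7  ←
len signed 4b, MSB=0: value = 7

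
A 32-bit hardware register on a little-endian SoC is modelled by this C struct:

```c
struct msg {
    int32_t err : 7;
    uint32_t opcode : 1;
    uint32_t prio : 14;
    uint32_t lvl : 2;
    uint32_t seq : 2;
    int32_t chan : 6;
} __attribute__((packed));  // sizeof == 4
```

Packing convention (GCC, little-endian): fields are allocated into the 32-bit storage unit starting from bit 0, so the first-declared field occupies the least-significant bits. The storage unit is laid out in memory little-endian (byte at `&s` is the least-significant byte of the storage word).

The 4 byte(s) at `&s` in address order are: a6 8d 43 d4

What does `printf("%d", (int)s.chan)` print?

[0]=0xa6 [1]=0x8d [2]=0x43 [3]=0xd4 (little-endian) → word 0xd4438da6
err:7 @ bit 0 → (0xd4438da6>>0)&0x7f = 0x26
opcode:1 @ bit 7 → (0xd4438da6>>7)&0x1 = 0x1
prio:14 @ bit 8 → (0xd4438da6>>8)&0x3fff = 0x38d
lvl:2 @ bit 22 → (0xd4438da6>>22)&0x3 = 0x1
seq:2 @ bit 24 → (0xd4438da6>>24)&0x3 = 0x0
chan:6 @ bit 26 → (0xd4438da6>>26)&0x3f = 0x35  ←
chan signed 6b, MSB=1: 53 - 64 = -11

-11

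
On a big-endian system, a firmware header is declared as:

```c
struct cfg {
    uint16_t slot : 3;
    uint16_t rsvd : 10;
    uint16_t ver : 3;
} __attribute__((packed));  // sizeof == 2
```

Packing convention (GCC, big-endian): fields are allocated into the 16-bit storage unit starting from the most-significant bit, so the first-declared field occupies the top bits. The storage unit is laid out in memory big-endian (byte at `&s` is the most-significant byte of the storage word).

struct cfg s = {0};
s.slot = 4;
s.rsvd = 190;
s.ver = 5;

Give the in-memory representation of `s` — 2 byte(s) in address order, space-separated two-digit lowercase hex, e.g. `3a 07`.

85 f5

slot (3b) val=4 bits=0x4 at bit 13: 0x8000
rsvd (10b) val=190 bits=0xbe at bit 3: 0x85f0
ver (3b) val=5 bits=0x5 at bit 0: 0x85f5
word = 0x85f5 → big-endian bytes:
  [0]=0x85  [1]=0xf5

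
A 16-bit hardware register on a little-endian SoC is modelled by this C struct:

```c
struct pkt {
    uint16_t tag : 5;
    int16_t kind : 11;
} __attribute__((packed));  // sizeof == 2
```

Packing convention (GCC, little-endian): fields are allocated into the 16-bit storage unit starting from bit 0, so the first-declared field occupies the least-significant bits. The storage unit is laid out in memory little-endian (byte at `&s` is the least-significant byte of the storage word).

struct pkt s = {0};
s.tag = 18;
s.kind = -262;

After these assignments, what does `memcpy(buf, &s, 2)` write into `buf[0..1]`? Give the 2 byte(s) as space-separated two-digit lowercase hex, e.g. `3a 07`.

tag (5b) val=18 bits=0x12 at bit 0: 0x0012
kind (11b) val=-262 bits=0x6fa at bit 5: 0xdf52
word = 0xdf52 → little-endian bytes:
  [0]=0x52  [1]=0xdf

52 df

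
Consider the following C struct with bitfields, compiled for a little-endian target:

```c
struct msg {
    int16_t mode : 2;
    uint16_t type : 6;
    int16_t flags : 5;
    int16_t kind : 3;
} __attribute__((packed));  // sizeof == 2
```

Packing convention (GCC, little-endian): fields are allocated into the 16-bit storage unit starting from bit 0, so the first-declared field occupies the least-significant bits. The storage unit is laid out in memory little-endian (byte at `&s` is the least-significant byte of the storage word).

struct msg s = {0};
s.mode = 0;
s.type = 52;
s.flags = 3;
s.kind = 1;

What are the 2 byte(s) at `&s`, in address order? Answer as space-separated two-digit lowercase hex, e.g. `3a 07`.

d0 23

[0+:2] mode=0 & 0x3 = 0x0; word=0x0000
[2+:6] type=52 & 0x3f = 0x34; word=0x00d0
[8+:5] flags=3 & 0x1f = 0x3; word=0x03d0
[13+:3] kind=1 & 0x7 = 0x1; word=0x23d0
word = 0x23d0 → little-endian bytes:
  [0]=0xd0  [1]=0x23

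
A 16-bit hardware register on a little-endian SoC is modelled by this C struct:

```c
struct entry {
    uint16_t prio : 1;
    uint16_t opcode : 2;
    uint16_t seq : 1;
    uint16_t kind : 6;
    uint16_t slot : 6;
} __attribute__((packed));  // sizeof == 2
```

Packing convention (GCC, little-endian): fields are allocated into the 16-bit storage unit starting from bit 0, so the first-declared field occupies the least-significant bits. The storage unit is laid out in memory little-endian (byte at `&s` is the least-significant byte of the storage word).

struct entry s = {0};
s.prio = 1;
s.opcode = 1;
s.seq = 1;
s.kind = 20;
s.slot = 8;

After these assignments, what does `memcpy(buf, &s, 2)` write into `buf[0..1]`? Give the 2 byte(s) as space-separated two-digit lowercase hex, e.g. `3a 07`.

4b 21

prio:1 = 1 → 0x1 << 0 → word 0x0001
opcode:2 = 1 → 0x1 << 1 → word 0x0003
seq:1 = 1 → 0x1 << 3 → word 0x000b
kind:6 = 20 → 0x14 << 4 → word 0x014b
slot:6 = 8 → 0x8 << 10 → word 0x214b
word = 0x214b → little-endian bytes:
  [0]=0x4b  [1]=0x21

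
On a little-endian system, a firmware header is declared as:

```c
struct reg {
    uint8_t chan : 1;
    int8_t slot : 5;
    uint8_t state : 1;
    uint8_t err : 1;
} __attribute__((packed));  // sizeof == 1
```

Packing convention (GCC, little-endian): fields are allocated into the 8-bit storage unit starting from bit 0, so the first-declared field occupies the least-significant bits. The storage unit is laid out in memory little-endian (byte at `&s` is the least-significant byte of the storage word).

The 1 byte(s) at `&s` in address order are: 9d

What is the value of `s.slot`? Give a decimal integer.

14

[0]=0x9d (little-endian) → word 0x9d
chan:1 @ bit 0 → (0x9d>>0)&0x1 = 0x1
slot:5 @ bit 1 → (0x9d>>1)&0x1f = 0xe  ←
state:1 @ bit 6 → (0x9d>>6)&0x1 = 0x0
err:1 @ bit 7 → (0x9d>>7)&0x1 = 0x1
slot signed 5b, MSB=0: value = 14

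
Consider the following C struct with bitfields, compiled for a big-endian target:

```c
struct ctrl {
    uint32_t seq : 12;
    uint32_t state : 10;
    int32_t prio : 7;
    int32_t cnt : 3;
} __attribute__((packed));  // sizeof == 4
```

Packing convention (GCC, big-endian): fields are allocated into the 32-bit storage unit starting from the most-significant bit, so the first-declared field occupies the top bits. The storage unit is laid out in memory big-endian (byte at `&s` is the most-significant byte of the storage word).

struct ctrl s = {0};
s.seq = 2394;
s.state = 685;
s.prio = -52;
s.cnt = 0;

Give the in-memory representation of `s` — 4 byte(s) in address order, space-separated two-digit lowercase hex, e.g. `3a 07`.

95 aa b6 60

seq:12 = 2394 → 0x95a << 20 → word 0x95a00000
state:10 = 685 → 0x2ad << 10 → word 0x95aab400
prio:7 = -52 → 0x4c << 3 → word 0x95aab660
cnt:3 = 0 → 0x0 << 0 → word 0x95aab660
word = 0x95aab660 → big-endian bytes:
  [0]=0x95  [1]=0xaa  [2]=0xb6  [3]=0x60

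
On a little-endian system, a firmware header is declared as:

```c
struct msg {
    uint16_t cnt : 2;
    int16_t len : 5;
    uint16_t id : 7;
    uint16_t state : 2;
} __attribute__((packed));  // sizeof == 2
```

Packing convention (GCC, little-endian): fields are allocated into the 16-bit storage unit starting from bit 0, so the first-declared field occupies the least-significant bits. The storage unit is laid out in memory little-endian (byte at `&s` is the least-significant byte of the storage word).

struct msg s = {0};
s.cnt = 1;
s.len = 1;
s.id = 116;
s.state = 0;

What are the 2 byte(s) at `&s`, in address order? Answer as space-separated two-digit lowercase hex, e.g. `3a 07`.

cnt:2 = 1 → 0x1 << 0 → word 0x0001
len:5 = 1 → 0x1 << 2 → word 0x0005
id:7 = 116 → 0x74 << 7 → word 0x3a05
state:2 = 0 → 0x0 << 14 → word 0x3a05
word = 0x3a05 → little-endian bytes:
  [0]=0x05  [1]=0x3a

05 3a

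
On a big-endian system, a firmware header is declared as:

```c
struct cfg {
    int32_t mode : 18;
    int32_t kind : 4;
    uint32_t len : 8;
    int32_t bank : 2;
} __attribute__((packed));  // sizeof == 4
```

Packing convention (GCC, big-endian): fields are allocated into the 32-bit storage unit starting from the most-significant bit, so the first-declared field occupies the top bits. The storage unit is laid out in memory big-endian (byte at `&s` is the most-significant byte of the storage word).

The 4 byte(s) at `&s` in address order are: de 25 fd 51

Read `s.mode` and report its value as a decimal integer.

[0]=0xde [1]=0x25 [2]=0xfd [3]=0x51 (big-endian) → word 0xde25fd51
mode:18 @ bit 14 → (0xde25fd51>>14)&0x3ffff = 0x37897  ←
kind:4 @ bit 10 → (0xde25fd51>>10)&0xf = 0xf
len:8 @ bit 2 → (0xde25fd51>>2)&0xff = 0x54
bank:2 @ bit 0 → (0xde25fd51>>0)&0x3 = 0x1
mode signed 18b, MSB=1: 227479 - 262144 = -34665

-34665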